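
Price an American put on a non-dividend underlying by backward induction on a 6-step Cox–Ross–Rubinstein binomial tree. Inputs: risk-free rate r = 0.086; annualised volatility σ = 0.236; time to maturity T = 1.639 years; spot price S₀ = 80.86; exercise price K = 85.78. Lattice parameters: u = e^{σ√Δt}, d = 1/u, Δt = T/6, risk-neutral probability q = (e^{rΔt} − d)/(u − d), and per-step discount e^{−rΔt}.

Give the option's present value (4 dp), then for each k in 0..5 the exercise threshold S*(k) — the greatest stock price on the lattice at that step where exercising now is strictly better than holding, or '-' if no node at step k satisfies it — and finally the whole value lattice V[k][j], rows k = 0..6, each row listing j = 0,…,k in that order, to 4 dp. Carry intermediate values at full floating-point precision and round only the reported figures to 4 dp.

price = 8.4816
boundary = - 71.4768 63.1825 71.4768 63.1825 71.4768
tree:
8.4816
14.3032 4.3618
22.5975 8.0378 1.7187
29.9294 14.3032 3.5581 0.3766
36.4104 22.5975 7.2265 0.8870 0.0000
42.1394 29.9294 14.3032 2.0890 0.0000 0.0000
47.2036 36.4104 22.5975 4.9200 0.0000 0.0000 0.0000

params: Δt=0.27317 u=1.13128 d=0.88396 q=0.56532 e^(-rΔt)=0.97678
t_6 payoffs: 47.2036 36.4104 22.5975 4.9200 0.0000 0.0000 0.0000
t_5: node(5,0) S=43.6406 payoff=42.1394 vs cont=40.1477 → 42.1394 [stop]  node(5,1) S=55.8506 payoff=29.9294 vs cont=27.9377 → 29.9294 [stop]  node(5,2) S=71.4768 payoff=14.3032 vs cont=12.3115 → 14.3032 [stop]  node(5,3) S=91.4750 payoff=0.0000 vs cont=2.0890 → 2.0890 [wait]  node(5,4) S=117.0683 payoff=0.0000 vs cont=0.0000 → 0.0000 [wait]  node(5,5) S=149.8224 payoff=0.0000 vs cont=0.0000 → 0.0000 [wait]  ⇒ S*(5)=71.4768
t_4: node(4,0) S=49.3696 payoff=36.4104 vs cont=34.4187 → 36.4104 [stop]  node(4,1) S=63.1825 payoff=22.5975 vs cont=20.6058 → 22.5975 [stop]  node(4,2) S=80.8600 payoff=4.9200 vs cont=7.2265 → 7.2265 [wait]  node(4,3) S=103.4835 payoff=0.0000 vs cont=0.8870 → 0.8870 [wait]  node(4,4) S=132.4366 payoff=0.0000 vs cont=0.0000 → 0.0000 [wait]  ⇒ S*(4)=63.1825
t_3: node(3,0) S=55.8506 payoff=29.9294 vs cont=27.9377 → 29.9294 [stop]  node(3,1) S=71.4768 payoff=14.3032 vs cont=13.5852 → 14.3032 [stop]  node(3,2) S=91.4750 payoff=0.0000 vs cont=3.5581 → 3.5581 [wait]  node(3,3) S=117.0683 payoff=0.0000 vs cont=0.3766 → 0.3766 [wait]  ⇒ S*(3)=71.4768
t_2: node(2,0) S=63.1825 payoff=22.5975 vs cont=20.6058 → 22.5975 [stop]  node(2,1) S=80.8600 payoff=4.9200 vs cont=8.0378 → 8.0378 [wait]  node(2,2) S=103.4835 payoff=0.0000 vs cont=1.7187 → 1.7187 [wait]  ⇒ S*(2)=63.1825
t_1: node(1,0) S=71.4768 payoff=14.3032 vs cont=14.0331 → 14.3032 [stop]  node(1,1) S=91.4750 payoff=0.0000 vs cont=4.3618 → 4.3618 [wait]  ⇒ S*(1)=71.4768
t_0: node(0,0) S=80.8600 payoff=4.9200 vs cont=8.4816 → 8.4816 [wait]  ⇒ S*(0)=-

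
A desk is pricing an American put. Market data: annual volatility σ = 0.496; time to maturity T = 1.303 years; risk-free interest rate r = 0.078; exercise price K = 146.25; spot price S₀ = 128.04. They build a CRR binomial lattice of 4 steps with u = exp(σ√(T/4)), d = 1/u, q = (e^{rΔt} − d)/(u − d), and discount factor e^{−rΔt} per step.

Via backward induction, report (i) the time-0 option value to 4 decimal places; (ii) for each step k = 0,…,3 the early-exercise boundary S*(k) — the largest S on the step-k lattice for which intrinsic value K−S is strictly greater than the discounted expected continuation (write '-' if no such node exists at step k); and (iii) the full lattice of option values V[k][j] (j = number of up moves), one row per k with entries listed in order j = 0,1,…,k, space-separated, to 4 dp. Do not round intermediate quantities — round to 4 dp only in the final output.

Δt=0.32575, u=1.32722, d=0.75345, q=0.47455, disc=e^(-rΔt)=0.97491
k=4 terminal: V=max(K-S,0) → 104.9863 73.5629 18.2100 0.0000 0.0000
k=3: j=0 S=54.7662 intr=91.4838 cont=87.8146 V=91.4838[EX]; j=1 S=96.4720 intr=49.7780 cont=46.1088 V=49.7780[EX]; j=2 S=169.9378 intr=0.0000 cont=9.3284 V=9.3284[hold]; j=3 S=299.3494 intr=0.0000 cont=0.0000 V=0.0000[hold]  S*(3)=96.4720
k=2: j=0 S=72.6871 intr=73.5629 cont=69.8937 V=73.5629[EX]; j=1 S=128.0400 intr=18.2100 cont=29.8155 V=29.8155[hold]; j=2 S=225.5455 intr=0.0000 cont=4.7787 V=4.7787[hold]  S*(2)=72.6871
k=1: j=0 S=96.4720 intr=49.7780 cont=51.4780 V=51.4780[hold]; j=1 S=169.9378 intr=0.0000 cont=17.4844 V=17.4844[hold]  S*(1)=-
k=0: j=0 S=128.0400 intr=18.2100 cont=34.4596 V=34.4596[hold]  S*(0)=-

price = 34.4596
boundary = - - 72.6871 96.4720
tree:
34.4596
51.4780 17.4844
73.5629 29.8155 4.7787
91.4838 49.7780 9.3284 0.0000
104.9863 73.5629 18.2100 0.0000 0.0000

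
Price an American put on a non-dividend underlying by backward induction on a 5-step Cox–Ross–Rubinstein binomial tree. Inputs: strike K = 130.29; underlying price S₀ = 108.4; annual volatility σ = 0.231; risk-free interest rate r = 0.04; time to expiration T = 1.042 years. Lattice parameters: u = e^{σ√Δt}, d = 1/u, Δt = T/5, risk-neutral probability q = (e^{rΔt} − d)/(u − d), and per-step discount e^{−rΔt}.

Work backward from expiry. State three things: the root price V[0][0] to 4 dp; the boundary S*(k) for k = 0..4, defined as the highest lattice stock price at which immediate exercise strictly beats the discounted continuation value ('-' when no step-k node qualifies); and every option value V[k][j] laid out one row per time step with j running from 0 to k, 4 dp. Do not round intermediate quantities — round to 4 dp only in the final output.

price = 23.2345
boundary = - 97.5509 87.7877 97.5509 108.4000
tree:
23.2345
32.7391 14.6005
42.5023 22.4107 7.4325
51.2884 32.7391 12.9821 2.2912
59.1952 42.5023 21.8900 4.7469 0.0000
66.3106 51.2884 32.7391 9.8344 0.0000 0.0000

Δt=0.20840  u=1.11121  d=0.89992  q=0.51328  discount=0.99170
step 5 (expiry): payoffs max(K−S,0) = 66.3106 51.2884 32.7391 9.8344 0.0000 0.0000
step 4: (k=4,j=0): S=71.0948, (K−S)⁺=59.1952, hold=58.1136 ⇒ V=59.1952 exercise | (k=4,j=1): S=87.7877, (K−S)⁺=42.5023, hold=41.4207 ⇒ V=42.5023 exercise | (k=4,j=2): S=108.4000, (K−S)⁺=21.8900, hold=20.8084 ⇒ V=21.8900 exercise | (k=4,j=3): S=133.8520, (K−S)⁺=0.0000, hold=4.7469 ⇒ V=4.7469 continue | (k=4,j=4): S=165.2802, (K−S)⁺=0.0000, hold=0.0000 ⇒ V=0.0000 continue  boundary S*=108.4000
step 3: (k=3,j=0): S=79.0016, (K−S)⁺=51.2884, hold=50.2068 ⇒ V=51.2884 exercise | (k=3,j=1): S=97.5509, (K−S)⁺=32.7391, hold=31.6575 ⇒ V=32.7391 exercise | (k=3,j=2): S=120.4556, (K−S)⁺=9.8344, hold=12.9821 ⇒ V=12.9821 continue | (k=3,j=3): S=148.7383, (K−S)⁺=0.0000, hold=2.2912 ⇒ V=2.2912 continue  boundary S*=97.5509
step 2: (k=2,j=0): S=87.7877, (K−S)⁺=42.5023, hold=41.4207 ⇒ V=42.5023 exercise | (k=2,j=1): S=108.4000, (K−S)⁺=21.8900, hold=22.4107 ⇒ V=22.4107 continue | (k=2,j=2): S=133.8520, (K−S)⁺=0.0000, hold=7.4325 ⇒ V=7.4325 continue  boundary S*=87.7877
step 1: (k=1,j=0): S=97.5509, (K−S)⁺=32.7391, hold=31.9225 ⇒ V=32.7391 exercise | (k=1,j=1): S=120.4556, (K−S)⁺=9.8344, hold=14.6005 ⇒ V=14.6005 continue  boundary S*=97.5509
step 0: (k=0,j=0): S=108.4000, (K−S)⁺=21.8900, hold=23.2345 ⇒ V=23.2345 continue  boundary S*=-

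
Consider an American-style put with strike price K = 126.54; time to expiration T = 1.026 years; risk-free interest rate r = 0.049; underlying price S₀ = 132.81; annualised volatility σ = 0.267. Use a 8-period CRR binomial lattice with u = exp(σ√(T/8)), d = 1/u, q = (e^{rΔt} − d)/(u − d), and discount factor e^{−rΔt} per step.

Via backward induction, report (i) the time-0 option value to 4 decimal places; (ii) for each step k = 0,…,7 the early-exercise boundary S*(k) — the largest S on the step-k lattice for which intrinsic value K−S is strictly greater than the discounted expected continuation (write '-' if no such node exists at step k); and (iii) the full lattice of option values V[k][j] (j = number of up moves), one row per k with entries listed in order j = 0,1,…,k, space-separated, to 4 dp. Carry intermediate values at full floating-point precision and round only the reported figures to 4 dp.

Δt=0.12825  u=1.10034  d=0.90881  q=0.50903  discount=0.99374
step 8 (expiry): payoffs max(K−S,0) = 64.7356 51.7106 35.9406 16.8472 0.0000 0.0000 0.0000 0.0000 0.0000
step 7: (k=7,j=0): S=68.0058, (K−S)⁺=58.5342, hold=57.7415 ⇒ V=58.5342 exercise | (k=7,j=1): S=82.3377, (K−S)⁺=44.2023, hold=43.4096 ⇒ V=44.2023 exercise | (k=7,j=2): S=99.6900, (K−S)⁺=26.8500, hold=26.0573 ⇒ V=26.8500 exercise | (k=7,j=3): S=120.6992, (K−S)⁺=5.8408, hold=8.2197 ⇒ V=8.2197 continue | (k=7,j=4): S=146.1360, (K−S)⁺=0.0000, hold=0.0000 ⇒ V=0.0000 continue | (k=7,j=5): S=176.9335, (K−S)⁺=0.0000, hold=0.0000 ⇒ V=0.0000 continue | (k=7,j=6): S=214.2214, (K−S)⁺=0.0000, hold=0.0000 ⇒ V=0.0000 continue | (k=7,j=7): S=259.3675, (K−S)⁺=0.0000, hold=0.0000 ⇒ V=0.0000 continue  boundary S*=99.6900
step 6: (k=6,j=0): S=74.8294, (K−S)⁺=51.7106, hold=50.9179 ⇒ V=51.7106 exercise | (k=6,j=1): S=90.5994, (K−S)⁺=35.9406, hold=35.1479 ⇒ V=35.9406 exercise | (k=6,j=2): S=109.6928, (K−S)⁺=16.8472, hold=17.2579 ⇒ V=17.2579 continue | (k=6,j=3): S=132.8100, (K−S)⁺=0.0000, hold=4.0104 ⇒ V=4.0104 continue | (k=6,j=4): S=160.7991, (K−S)⁺=0.0000, hold=0.0000 ⇒ V=0.0000 continue | (k=6,j=5): S=194.6867, (K−S)⁺=0.0000, hold=0.0000 ⇒ V=0.0000 continue | (k=6,j=6): S=235.7161, (K−S)⁺=0.0000, hold=0.0000 ⇒ V=0.0000 continue  boundary S*=90.5994
step 5: (k=5,j=0): S=82.3377, (K−S)⁺=44.2023, hold=43.4096 ⇒ V=44.2023 exercise | (k=5,j=1): S=99.6900, (K−S)⁺=26.8500, hold=26.2650 ⇒ V=26.8500 exercise | (k=5,j=2): S=120.6992, (K−S)⁺=5.8408, hold=10.4486 ⇒ V=10.4486 continue | (k=5,j=3): S=146.1360, (K−S)⁺=0.0000, hold=1.9566 ⇒ V=1.9566 continue | (k=5,j=4): S=176.9335, (K−S)⁺=0.0000, hold=0.0000 ⇒ V=0.0000 continue | (k=5,j=5): S=214.2214, (K−S)⁺=0.0000, hold=0.0000 ⇒ V=0.0000 continue  boundary S*=99.6900
step 4: (k=4,j=0): S=90.5994, (K−S)⁺=35.9406, hold=35.1479 ⇒ V=35.9406 exercise | (k=4,j=1): S=109.6928, (K−S)⁺=16.8472, hold=18.3853 ⇒ V=18.3853 continue | (k=4,j=2): S=132.8100, (K−S)⁺=0.0000, hold=6.0876 ⇒ V=6.0876 continue | (k=4,j=3): S=160.7991, (K−S)⁺=0.0000, hold=0.9546 ⇒ V=0.9546 continue | (k=4,j=4): S=194.6867, (K−S)⁺=0.0000, hold=0.0000 ⇒ V=0.0000 continue  boundary S*=90.5994
step 3: (k=3,j=0): S=99.6900, (K−S)⁺=26.8500, hold=26.8353 ⇒ V=26.8500 exercise | (k=3,j=1): S=120.6992, (K−S)⁺=5.8408, hold=12.0495 ⇒ V=12.0495 continue | (k=3,j=2): S=146.1360, (K−S)⁺=0.0000, hold=3.4530 ⇒ V=3.4530 continue | (k=3,j=3): S=176.9335, (K−S)⁺=0.0000, hold=0.4658 ⇒ V=0.4658 continue  boundary S*=99.6900
step 2: (k=2,j=0): S=109.6928, (K−S)⁺=16.8472, hold=19.1951 ⇒ V=19.1951 continue | (k=2,j=1): S=132.8100, (K−S)⁺=0.0000, hold=7.6256 ⇒ V=7.6256 continue | (k=2,j=2): S=160.7991, (K−S)⁺=0.0000, hold=1.9203 ⇒ V=1.9203 continue  boundary S*=-
step 1: (k=1,j=0): S=120.6992, (K−S)⁺=5.8408, hold=13.2225 ⇒ V=13.2225 continue | (k=1,j=1): S=146.1360, (K−S)⁺=0.0000, hold=4.6919 ⇒ V=4.6919 continue  boundary S*=-
step 0: (k=0,j=0): S=132.8100, (K−S)⁺=0.0000, hold=8.8245 ⇒ V=8.8245 continue  boundary S*=-

price = 8.8245
boundary = - - - 99.6900 90.5994 99.6900 90.5994 99.6900
tree:
8.8245
13.2225 4.6919
19.1951 7.6256 1.9203
26.8500 12.0495 3.4530 0.4658
35.9406 18.3853 6.0876 0.9546 0.0000
44.2023 26.8500 10.4486 1.9566 0.0000 0.0000
51.7106 35.9406 17.2579 4.0104 0.0000 0.0000 0.0000
58.5342 44.2023 26.8500 8.2197 0.0000 0.0000 0.0000 0.0000
64.7356 51.7106 35.9406 16.8472 0.0000 0.0000 0.0000 0.0000 0.0000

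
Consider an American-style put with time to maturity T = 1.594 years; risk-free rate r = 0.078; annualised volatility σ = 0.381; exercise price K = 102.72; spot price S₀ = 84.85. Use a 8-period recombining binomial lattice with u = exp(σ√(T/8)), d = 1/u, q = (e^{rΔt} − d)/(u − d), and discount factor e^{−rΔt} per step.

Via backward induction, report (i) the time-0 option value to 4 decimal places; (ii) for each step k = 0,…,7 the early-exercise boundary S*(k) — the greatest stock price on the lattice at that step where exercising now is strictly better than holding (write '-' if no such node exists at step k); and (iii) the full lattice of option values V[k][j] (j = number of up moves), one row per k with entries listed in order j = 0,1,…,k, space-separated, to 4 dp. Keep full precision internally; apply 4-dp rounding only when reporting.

Δt=0.19925  u=1.18539  d=0.84361  q=0.50341  discount=0.98458
step 8 (expiry): payoffs max(K−S,0) = 80.9543 72.1361 59.7453 42.3346 17.8700 0.0000 0.0000 0.0000 0.0000
step 7: (k=7,j=0): S=25.8008, (K−S)⁺=76.9192, hold=75.3351 ⇒ V=76.9192 exercise | (k=7,j=1): S=36.2537, (K−S)⁺=66.4663, hold=64.8822 ⇒ V=66.4663 exercise | (k=7,j=2): S=50.9416, (K−S)⁺=51.7784, hold=50.1944 ⇒ V=51.7784 exercise | (k=7,j=3): S=71.5800, (K−S)⁺=31.1400, hold=29.5559 ⇒ V=31.1400 exercise | (k=7,j=4): S=100.5800, (K−S)⁺=2.1400, hold=8.7372 ⇒ V=8.7372 continue | (k=7,j=5): S=141.3290, (K−S)⁺=0.0000, hold=0.0000 ⇒ V=0.0000 continue | (k=7,j=6): S=198.5871, (K−S)⁺=0.0000, hold=0.0000 ⇒ V=0.0000 continue | (k=7,j=7): S=279.0428, (K−S)⁺=0.0000, hold=0.0000 ⇒ V=0.0000 continue  boundary S*=71.5800
step 6: (k=6,j=0): S=30.5839, (K−S)⁺=72.1361, hold=70.5520 ⇒ V=72.1361 exercise | (k=6,j=1): S=42.9747, (K−S)⁺=59.7453, hold=58.1613 ⇒ V=59.7453 exercise | (k=6,j=2): S=60.3854, (K−S)⁺=42.3346, hold=40.7505 ⇒ V=42.3346 exercise | (k=6,j=3): S=84.8500, (K−S)⁺=17.8700, hold=19.5558 ⇒ V=19.5558 continue | (k=6,j=4): S=119.2262, (K−S)⁺=0.0000, hold=4.2719 ⇒ V=4.2719 continue | (k=6,j=5): S=167.5295, (K−S)⁺=0.0000, hold=0.0000 ⇒ V=0.0000 continue | (k=6,j=6): S=235.4024, (K−S)⁺=0.0000, hold=0.0000 ⇒ V=0.0000 continue  boundary S*=60.3854
step 5: (k=5,j=0): S=36.2537, (K−S)⁺=66.4663, hold=64.8822 ⇒ V=66.4663 exercise | (k=5,j=1): S=50.9416, (K−S)⁺=51.7784, hold=50.1944 ⇒ V=51.7784 exercise | (k=5,j=2): S=71.5800, (K−S)⁺=31.1400, hold=30.3914 ⇒ V=31.1400 exercise | (k=5,j=3): S=100.5800, (K−S)⁺=2.1400, hold=11.6788 ⇒ V=11.6788 continue | (k=5,j=4): S=141.3290, (K−S)⁺=0.0000, hold=2.0886 ⇒ V=2.0886 continue | (k=5,j=5): S=198.5871, (K−S)⁺=0.0000, hold=0.0000 ⇒ V=0.0000 continue  boundary S*=71.5800
step 4: (k=4,j=0): S=42.9747, (K−S)⁺=59.7453, hold=58.1613 ⇒ V=59.7453 exercise | (k=4,j=1): S=60.3854, (K−S)⁺=42.3346, hold=40.7505 ⇒ V=42.3346 exercise | (k=4,j=2): S=84.8500, (K−S)⁺=17.8700, hold=21.0138 ⇒ V=21.0138 continue | (k=4,j=3): S=119.2262, (K−S)⁺=0.0000, hold=6.7453 ⇒ V=6.7453 continue | (k=4,j=4): S=167.5295, (K−S)⁺=0.0000, hold=1.0212 ⇒ V=1.0212 continue  boundary S*=60.3854
step 3: (k=3,j=0): S=50.9416, (K−S)⁺=51.7784, hold=50.1944 ⇒ V=51.7784 exercise | (k=3,j=1): S=71.5800, (K−S)⁺=31.1400, hold=31.1141 ⇒ V=31.1400 exercise | (k=3,j=2): S=100.5800, (K−S)⁺=2.1400, hold=13.6176 ⇒ V=13.6176 continue | (k=3,j=3): S=141.3290, (K−S)⁺=0.0000, hold=3.8041 ⇒ V=3.8041 continue  boundary S*=71.5800
step 2: (k=2,j=0): S=60.3854, (K−S)⁺=42.3346, hold=40.7505 ⇒ V=42.3346 exercise | (k=2,j=1): S=84.8500, (K−S)⁺=17.8700, hold=21.9748 ⇒ V=21.9748 continue | (k=2,j=2): S=119.2262, (K−S)⁺=0.0000, hold=8.5436 ⇒ V=8.5436 continue  boundary S*=60.3854
step 1: (k=1,j=0): S=71.5800, (K−S)⁺=31.1400, hold=31.5904 ⇒ V=31.5904 continue | (k=1,j=1): S=100.5800, (K−S)⁺=2.1400, hold=14.9787 ⇒ V=14.9787 continue  boundary S*=-
step 0: (k=0,j=0): S=84.8500, (K−S)⁺=17.8700, hold=22.8697 ⇒ V=22.8697 continue  boundary S*=-

price = 22.8697
boundary = - - 60.3854 71.5800 60.3854 71.5800 60.3854 71.5800
tree:
22.8697
31.5904 14.9787
42.3346 21.9748 8.5436
51.7784 31.1400 13.6176 3.8041
59.7453 42.3346 21.0138 6.7453 1.0212
66.4663 51.7784 31.1400 11.6788 2.0886 0.0000
72.1361 59.7453 42.3346 19.5558 4.2719 0.0000 0.0000
76.9192 66.4663 51.7784 31.1400 8.7372 0.0000 0.0000 0.0000
80.9543 72.1361 59.7453 42.3346 17.8700 0.0000 0.0000 0.0000 0.0000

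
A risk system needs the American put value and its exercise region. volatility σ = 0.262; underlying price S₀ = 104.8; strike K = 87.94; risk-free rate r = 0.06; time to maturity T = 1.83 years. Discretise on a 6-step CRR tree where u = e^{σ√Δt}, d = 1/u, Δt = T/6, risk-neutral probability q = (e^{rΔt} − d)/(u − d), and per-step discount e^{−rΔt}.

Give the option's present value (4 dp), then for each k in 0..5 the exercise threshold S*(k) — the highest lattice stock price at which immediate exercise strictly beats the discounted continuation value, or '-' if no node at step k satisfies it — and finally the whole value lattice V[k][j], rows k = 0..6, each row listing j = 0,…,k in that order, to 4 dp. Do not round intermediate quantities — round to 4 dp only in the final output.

params: Δt=0.30500 u=1.15569 d=0.86529 q=0.52749 e^(-rΔt)=0.98187
t_6 payoffs: 43.9533 29.1908 9.4740 0.0000 0.0000 0.0000 0.0000
t_5: node(5,0) S=50.8349 payoff=37.1051 vs cont=35.5105 → 37.1051 [stop]  node(5,1) S=67.8956 payoff=20.0444 vs cont=18.4497 → 20.0444 [stop]  node(5,2) S=90.6821 payoff=0.0000 vs cont=4.3954 → 4.3954 [wait]  node(5,3) S=121.1159 payoff=0.0000 vs cont=0.0000 → 0.0000 [wait]  node(5,4) S=161.7637 payoff=0.0000 vs cont=0.0000 → 0.0000 [wait]  node(5,5) S=216.0533 payoff=0.0000 vs cont=0.0000 → 0.0000 [wait]  ⇒ S*(5)=67.8956
t_4: node(4,0) S=58.7492 payoff=29.1908 vs cont=27.5962 → 29.1908 [stop]  node(4,1) S=78.4660 payoff=9.4740 vs cont=11.5760 → 11.5760 [wait]  node(4,2) S=104.8000 payoff=0.0000 vs cont=2.0392 → 2.0392 [wait]  node(4,3) S=139.9720 payoff=0.0000 vs cont=0.0000 → 0.0000 [wait]  node(4,4) S=186.9480 payoff=0.0000 vs cont=0.0000 → 0.0000 [wait]  ⇒ S*(4)=58.7492
t_3: node(3,0) S=67.8956 payoff=20.0444 vs cont=19.5384 → 20.0444 [stop]  node(3,1) S=90.6821 payoff=0.0000 vs cont=6.4268 → 6.4268 [wait]  node(3,2) S=121.1159 payoff=0.0000 vs cont=0.9461 → 0.9461 [wait]  node(3,3) S=161.7637 payoff=0.0000 vs cont=0.0000 → 0.0000 [wait]  ⇒ S*(3)=67.8956
t_2: node(2,0) S=78.4660 payoff=9.4740 vs cont=12.6281 → 12.6281 [wait]  node(2,1) S=104.8000 payoff=0.0000 vs cont=3.4717 → 3.4717 [wait]  node(2,2) S=139.9720 payoff=0.0000 vs cont=0.4389 → 0.4389 [wait]  ⇒ S*(2)=-
t_1: node(1,0) S=90.6821 payoff=0.0000 vs cont=7.6568 → 7.6568 [wait]  node(1,1) S=121.1159 payoff=0.0000 vs cont=1.8380 → 1.8380 [wait]  ⇒ S*(1)=-
t_0: node(0,0) S=104.8000 payoff=0.0000 vs cont=4.5043 → 4.5043 [wait]  ⇒ S*(0)=-

price = 4.5043
boundary = - - - 67.8956 58.7492 67.8956
tree:
4.5043
7.6568 1.8380
12.6281 3.4717 0.4389
20.0444 6.4268 0.9461 0.0000
29.1908 11.5760 2.0392 0.0000 0.0000
37.1051 20.0444 4.3954 0.0000 0.0000 0.0000
43.9533 29.1908 9.4740 0.0000 0.0000 0.0000 0.0000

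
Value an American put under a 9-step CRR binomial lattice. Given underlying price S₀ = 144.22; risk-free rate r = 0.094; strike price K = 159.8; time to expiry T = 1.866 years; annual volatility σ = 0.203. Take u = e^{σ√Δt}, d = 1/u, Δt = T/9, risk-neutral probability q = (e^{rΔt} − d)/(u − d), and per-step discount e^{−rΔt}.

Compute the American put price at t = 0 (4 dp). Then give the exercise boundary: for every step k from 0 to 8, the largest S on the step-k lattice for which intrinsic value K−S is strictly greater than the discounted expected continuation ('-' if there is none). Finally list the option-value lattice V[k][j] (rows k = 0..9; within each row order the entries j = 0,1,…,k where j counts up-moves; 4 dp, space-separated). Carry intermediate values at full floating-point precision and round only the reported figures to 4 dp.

price = 17.0210
boundary = - 131.4868 119.8777 131.4868 119.8777 131.4868 144.2200 131.4868 144.2200
tree:
17.0210
28.3132 9.5254
39.9223 16.6611 4.7475
50.5063 28.3132 8.8963 1.9427
60.1559 39.9223 16.1676 4.0002 0.5379
68.9535 50.5063 28.3132 8.0334 1.2530 0.0450
76.9744 60.1559 39.9223 15.5800 2.9113 0.1102 0.0000
84.2871 68.9535 50.5063 28.3132 6.7454 0.2696 0.0000 0.0000
90.9542 76.9744 60.1559 39.9223 15.5800 0.6596 0.0000 0.0000 0.0000
97.0326 84.2871 68.9535 50.5063 28.3132 1.6137 0.0000 0.0000 0.0000 0.0000

Δt=0.20733, u=1.09684, d=0.91171, q=0.58321, disc=e^(-rΔt)=0.98070
k=9 terminal: V=max(K-S,0) → 97.0326 84.2871 68.9535 50.5063 28.3132 1.6137 0.0000 0.0000 0.0000 0.0000
k=8: j=0 S=68.8458 intr=90.9542 cont=87.8699 V=90.9542[EX]; j=1 S=82.8256 intr=76.9744 cont=73.8901 V=76.9744[EX]; j=2 S=99.6441 intr=60.1559 cont=57.0717 V=60.1559[EX]; j=3 S=119.8777 intr=39.9223 cont=36.8380 V=39.9223[EX]; j=4 S=144.2200 intr=15.5800 cont=12.4958 V=15.5800[EX]; j=5 S=173.5052 intr=0.0000 cont=0.6596 V=0.6596[hold]; j=6 S=208.7370 intr=0.0000 cont=0.0000 V=0.0000[hold]; j=7 S=251.1229 intr=0.0000 cont=0.0000 V=0.0000[hold]; j=8 S=302.1157 intr=0.0000 cont=0.0000 V=0.0000[hold]  S*(8)=144.2200
k=7: j=0 S=75.5129 intr=84.2871 cont=81.2028 V=84.2871[EX]; j=1 S=90.8465 intr=68.9535 cont=65.8693 V=68.9535[EX]; j=2 S=109.2937 intr=50.5063 cont=47.4221 V=50.5063[EX]; j=3 S=131.4868 intr=28.3132 cont=25.2290 V=28.3132[EX]; j=4 S=158.1863 intr=1.6137 cont=6.7454 V=6.7454[hold]; j=5 S=190.3075 intr=0.0000 cont=0.2696 V=0.2696[hold]; j=6 S=228.9512 intr=0.0000 cont=0.0000 V=0.0000[hold]; j=7 S=275.4418 intr=0.0000 cont=0.0000 V=0.0000[hold]  S*(7)=131.4868
k=6: j=0 S=82.8256 intr=76.9744 cont=73.8901 V=76.9744[EX]; j=1 S=99.6441 intr=60.1559 cont=57.0717 V=60.1559[EX]; j=2 S=119.8777 intr=39.9223 cont=36.8380 V=39.9223[EX]; j=3 S=144.2200 intr=15.5800 cont=15.4309 V=15.5800[EX]; j=4 S=173.5052 intr=0.0000 cont=2.9113 V=2.9113[hold]; j=5 S=208.7370 intr=0.0000 cont=0.1102 V=0.1102[hold]; j=6 S=251.1229 intr=0.0000 cont=0.0000 V=0.0000[hold]  S*(6)=144.2200
k=5: j=0 S=90.8465 intr=68.9535 cont=65.8693 V=68.9535[EX]; j=1 S=109.2937 intr=50.5063 cont=47.4221 V=50.5063[EX]; j=2 S=131.4868 intr=28.3132 cont=25.2290 V=28.3132[EX]; j=3 S=158.1863 intr=1.6137 cont=8.0334 V=8.0334[hold]; j=4 S=190.3075 intr=0.0000 cont=1.2530 V=1.2530[hold]; j=5 S=228.9512 intr=0.0000 cont=0.0450 V=0.0450[hold]  S*(5)=131.4868
k=4: j=0 S=99.6441 intr=60.1559 cont=57.0717 V=60.1559[EX]; j=1 S=119.8777 intr=39.9223 cont=36.8380 V=39.9223[EX]; j=2 S=144.2200 intr=15.5800 cont=16.1676 V=16.1676[hold]; j=3 S=173.5052 intr=0.0000 cont=4.0002 V=4.0002[hold]; j=4 S=208.7370 intr=0.0000 cont=0.5379 V=0.5379[hold]  S*(4)=119.8777
k=3: j=0 S=109.2937 intr=50.5063 cont=47.4221 V=50.5063[EX]; j=1 S=131.4868 intr=28.3132 cont=25.5651 V=28.3132[EX]; j=2 S=158.1863 intr=1.6137 cont=8.8963 V=8.8963[hold]; j=3 S=190.3075 intr=0.0000 cont=1.9427 V=1.9427[hold]  S*(3)=131.4868
k=2: j=0 S=119.8777 intr=39.9223 cont=36.8380 V=39.9223[EX]; j=1 S=144.2200 intr=15.5800 cont=16.6611 V=16.6611[hold]; j=2 S=173.5052 intr=0.0000 cont=4.7475 V=4.7475[hold]  S*(2)=119.8777
k=1: j=0 S=131.4868 intr=28.3132 cont=25.8474 V=28.3132[EX]; j=1 S=158.1863 intr=1.6137 cont=9.5254 V=9.5254[hold]  S*(1)=131.4868
k=0: j=0 S=144.2200 intr=15.5800 cont=17.0210 V=17.0210[hold]  S*(0)=-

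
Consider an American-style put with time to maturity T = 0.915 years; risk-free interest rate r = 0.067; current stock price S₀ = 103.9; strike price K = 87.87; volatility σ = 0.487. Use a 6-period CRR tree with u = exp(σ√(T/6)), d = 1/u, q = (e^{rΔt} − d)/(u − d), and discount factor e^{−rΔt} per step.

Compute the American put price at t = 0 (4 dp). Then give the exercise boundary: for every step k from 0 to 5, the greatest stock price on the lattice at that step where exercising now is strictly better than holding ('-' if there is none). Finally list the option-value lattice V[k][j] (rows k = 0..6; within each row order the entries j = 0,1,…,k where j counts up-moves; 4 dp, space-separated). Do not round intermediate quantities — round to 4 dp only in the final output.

price = 9.3450
boundary = - - - - 48.5557 58.7264
tree:
9.3450
14.1683 4.3081
20.8035 7.2674 1.1873
29.3385 11.9820 2.3042 0.0000
39.3143 19.1353 4.4717 0.0000 0.0000
47.7237 29.1436 8.6784 0.0000 0.0000 0.0000
54.6766 39.3143 16.8423 0.0000 0.0000 0.0000 0.0000

Δt=0.15250  u=1.20947  d=0.82681  q=0.47944  discount=0.98983
step 6 (expiry): payoffs max(K−S,0) = 54.6766 39.3143 16.8423 0.0000 0.0000 0.0000 0.0000
step 5: (k=5,j=0): S=40.1463, (K−S)⁺=47.7237, hold=46.8304 ⇒ V=47.7237 exercise | (k=5,j=1): S=58.7264, (K−S)⁺=29.1436, hold=28.2503 ⇒ V=29.1436 exercise | (k=5,j=2): S=85.9056, (K−S)⁺=1.9644, hold=8.6784 ⇒ V=8.6784 continue | (k=5,j=3): S=125.6636, (K−S)⁺=0.0000, hold=0.0000 ⇒ V=0.0000 continue | (k=5,j=4): S=183.8220, (K−S)⁺=0.0000, hold=0.0000 ⇒ V=0.0000 continue | (k=5,j=5): S=268.8966, (K−S)⁺=0.0000, hold=0.0000 ⇒ V=0.0000 continue  boundary S*=58.7264
step 4: (k=4,j=0): S=48.5557, (K−S)⁺=39.3143, hold=38.4211 ⇒ V=39.3143 exercise | (k=4,j=1): S=71.0277, (K−S)⁺=16.8423, hold=19.1353 ⇒ V=19.1353 continue | (k=4,j=2): S=103.9000, (K−S)⁺=0.0000, hold=4.4717 ⇒ V=4.4717 continue | (k=4,j=3): S=151.9859, (K−S)⁺=0.0000, hold=0.0000 ⇒ V=0.0000 continue | (k=4,j=4): S=222.3265, (K−S)⁺=0.0000, hold=0.0000 ⇒ V=0.0000 continue  boundary S*=48.5557
step 3: (k=3,j=0): S=58.7264, (K−S)⁺=29.1436, hold=29.3385 ⇒ V=29.3385 continue | (k=3,j=1): S=85.9056, (K−S)⁺=1.9644, hold=11.9820 ⇒ V=11.9820 continue | (k=3,j=2): S=125.6636, (K−S)⁺=0.0000, hold=2.3042 ⇒ V=2.3042 continue | (k=3,j=3): S=183.8220, (K−S)⁺=0.0000, hold=0.0000 ⇒ V=0.0000 continue  boundary S*=-
step 2: (k=2,j=0): S=71.0277, (K−S)⁺=16.8423, hold=20.8035 ⇒ V=20.8035 continue | (k=2,j=1): S=103.9000, (K−S)⁺=0.0000, hold=7.2674 ⇒ V=7.2674 continue | (k=2,j=2): S=151.9859, (K−S)⁺=0.0000, hold=1.1873 ⇒ V=1.1873 continue  boundary S*=-
step 1: (k=1,j=0): S=85.9056, (K−S)⁺=1.9644, hold=14.1683 ⇒ V=14.1683 continue | (k=1,j=1): S=125.6636, (K−S)⁺=0.0000, hold=4.3081 ⇒ V=4.3081 continue  boundary S*=-
step 0: (k=0,j=0): S=103.9000, (K−S)⁺=0.0000, hold=9.3450 ⇒ V=9.3450 continue  boundary S*=-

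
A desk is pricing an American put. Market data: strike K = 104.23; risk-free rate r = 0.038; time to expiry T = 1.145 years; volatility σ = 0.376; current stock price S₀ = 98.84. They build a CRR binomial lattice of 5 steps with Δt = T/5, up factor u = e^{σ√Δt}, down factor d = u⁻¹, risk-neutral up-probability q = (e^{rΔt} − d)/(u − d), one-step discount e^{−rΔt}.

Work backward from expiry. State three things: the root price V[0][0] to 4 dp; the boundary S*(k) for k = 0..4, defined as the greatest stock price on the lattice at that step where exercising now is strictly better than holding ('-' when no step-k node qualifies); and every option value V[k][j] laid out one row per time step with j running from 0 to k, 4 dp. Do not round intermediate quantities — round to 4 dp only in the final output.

price = 17.3686
boundary = - - 68.9679 57.6108 68.9679
tree:
17.3686
25.2731 9.0979
35.2621 14.8819 2.9800
46.6192 23.5161 5.7731 0.0000
56.1061 35.2621 11.1839 0.0000 0.0000
64.0308 46.6192 21.6662 0.0000 0.0000 0.0000

Δt=0.22900  u=1.19713  d=0.83533  q=0.47929  discount=0.99134
step 5 (expiry): payoffs max(K−S,0) = 64.0308 46.6192 21.6662 0.0000 0.0000 0.0000
step 4: (k=4,j=0): S=48.1239, (K−S)⁺=56.1061, hold=55.2030 ⇒ V=56.1061 exercise | (k=4,j=1): S=68.9679, (K−S)⁺=35.2621, hold=34.3591 ⇒ V=35.2621 exercise | (k=4,j=2): S=98.8400, (K−S)⁺=5.3900, hold=11.1839 ⇒ V=11.1839 continue | (k=4,j=3): S=141.6507, (K−S)⁺=0.0000, hold=0.0000 ⇒ V=0.0000 continue | (k=4,j=4): S=203.0040, (K−S)⁺=0.0000, hold=0.0000 ⇒ V=0.0000 continue  boundary S*=68.9679
step 3: (k=3,j=0): S=57.6108, (K−S)⁺=46.6192, hold=45.7161 ⇒ V=46.6192 exercise | (k=3,j=1): S=82.5638, (K−S)⁺=21.6662, hold=23.5161 ⇒ V=23.5161 continue | (k=3,j=2): S=118.3248, (K−S)⁺=0.0000, hold=5.7731 ⇒ V=5.7731 continue | (k=3,j=3): S=169.5749, (K−S)⁺=0.0000, hold=0.0000 ⇒ V=0.0000 continue  boundary S*=57.6108
step 2: (k=2,j=0): S=68.9679, (K−S)⁺=35.2621, hold=35.2380 ⇒ V=35.2621 exercise | (k=2,j=1): S=98.8400, (K−S)⁺=5.3900, hold=14.8819 ⇒ V=14.8819 continue | (k=2,j=2): S=141.6507, (K−S)⁺=0.0000, hold=2.9800 ⇒ V=2.9800 continue  boundary S*=68.9679
step 1: (k=1,j=0): S=82.5638, (K−S)⁺=21.6662, hold=25.2731 ⇒ V=25.2731 continue | (k=1,j=1): S=118.3248, (K−S)⁺=0.0000, hold=9.0979 ⇒ V=9.0979 continue  boundary S*=-
step 0: (k=0,j=0): S=98.8400, (K−S)⁺=5.3900, hold=17.3686 ⇒ V=17.3686 continue  boundary S*=-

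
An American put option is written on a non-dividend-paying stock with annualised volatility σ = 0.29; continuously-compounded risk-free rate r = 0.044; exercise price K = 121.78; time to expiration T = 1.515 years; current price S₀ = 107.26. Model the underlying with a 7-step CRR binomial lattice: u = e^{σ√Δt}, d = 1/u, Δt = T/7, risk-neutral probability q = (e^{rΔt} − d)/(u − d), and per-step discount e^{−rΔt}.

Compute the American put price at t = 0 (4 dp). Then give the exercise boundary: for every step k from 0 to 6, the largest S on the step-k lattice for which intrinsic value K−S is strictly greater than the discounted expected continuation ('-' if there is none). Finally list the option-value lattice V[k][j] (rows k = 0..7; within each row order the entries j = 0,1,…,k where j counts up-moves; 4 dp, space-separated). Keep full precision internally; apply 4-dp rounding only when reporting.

Δt=0.21643, u=1.14444, d=0.87379, q=0.50168, disc=e^(-rΔt)=0.99052
k=7 terminal: V=max(K-S,0) → 80.0650 67.1442 50.2215 28.0571 0.0000 0.0000 0.0000 0.0000
k=6: j=0 S=47.7403 intr=74.0397 cont=72.8856 V=74.0397[EX]; j=1 S=62.5272 intr=59.2528 cont=58.0986 V=59.2528[EX]; j=2 S=81.8943 intr=39.8857 cont=38.7316 V=39.8857[EX]; j=3 S=107.2600 intr=14.5200 cont=13.8490 V=14.5200[EX]; j=4 S=140.4825 intr=0.0000 cont=0.0000 V=0.0000[hold]; j=5 S=183.9952 intr=0.0000 cont=0.0000 V=0.0000[hold]; j=6 S=240.9855 intr=0.0000 cont=0.0000 V=0.0000[hold]  S*(6)=107.2600
k=5: j=0 S=54.6358 intr=67.1442 cont=65.9901 V=67.1442[EX]; j=1 S=71.5585 intr=50.2215 cont=49.0673 V=50.2215[EX]; j=2 S=93.7229 intr=28.0571 cont=26.9029 V=28.0571[EX]; j=3 S=122.7524 intr=0.0000 cont=7.1671 V=7.1671[hold]; j=4 S=160.7734 intr=0.0000 cont=0.0000 V=0.0000[hold]; j=5 S=210.5710 intr=0.0000 cont=0.0000 V=0.0000[hold]  S*(5)=93.7229
k=4: j=0 S=62.5272 intr=59.2528 cont=58.0986 V=59.2528[EX]; j=1 S=81.8943 intr=39.8857 cont=38.7316 V=39.8857[EX]; j=2 S=107.2600 intr=14.5200 cont=17.4105 V=17.4105[hold]; j=3 S=140.4825 intr=0.0000 cont=3.5377 V=3.5377[hold]; j=4 S=183.9952 intr=0.0000 cont=0.0000 V=0.0000[hold]  S*(4)=81.8943
k=3: j=0 S=71.5585 intr=50.2215 cont=49.0673 V=50.2215[EX]; j=1 S=93.7229 intr=28.0571 cont=28.3393 V=28.3393[hold]; j=2 S=122.7524 intr=0.0000 cont=10.3518 V=10.3518[hold]; j=3 S=160.7734 intr=0.0000 cont=1.7462 V=1.7462[hold]  S*(3)=71.5585
k=2: j=0 S=81.8943 intr=39.8857 cont=38.8718 V=39.8857[EX]; j=1 S=107.2600 intr=14.5200 cont=19.1323 V=19.1323[hold]; j=2 S=140.4825 intr=0.0000 cont=5.9774 V=5.9774[hold]  S*(2)=81.8943
k=1: j=0 S=93.7229 intr=28.0571 cont=29.1949 V=29.1949[hold]; j=1 S=122.7524 intr=0.0000 cont=12.4140 V=12.4140[hold]  S*(1)=-
k=0: j=0 S=107.2600 intr=14.5200 cont=20.5794 V=20.5794[hold]  S*(0)=-

price = 20.5794
boundary = - - 81.8943 71.5585 81.8943 93.7229 107.2600
tree:
20.5794
29.1949 12.4140
39.8857 19.1323 5.9774
50.2215 28.3393 10.3518 1.7462
59.2528 39.8857 17.4105 3.5377 0.0000
67.1442 50.2215 28.0571 7.1671 0.0000 0.0000
74.0397 59.2528 39.8857 14.5200 0.0000 0.0000 0.0000
80.0650 67.1442 50.2215 28.0571 0.0000 0.0000 0.0000 0.0000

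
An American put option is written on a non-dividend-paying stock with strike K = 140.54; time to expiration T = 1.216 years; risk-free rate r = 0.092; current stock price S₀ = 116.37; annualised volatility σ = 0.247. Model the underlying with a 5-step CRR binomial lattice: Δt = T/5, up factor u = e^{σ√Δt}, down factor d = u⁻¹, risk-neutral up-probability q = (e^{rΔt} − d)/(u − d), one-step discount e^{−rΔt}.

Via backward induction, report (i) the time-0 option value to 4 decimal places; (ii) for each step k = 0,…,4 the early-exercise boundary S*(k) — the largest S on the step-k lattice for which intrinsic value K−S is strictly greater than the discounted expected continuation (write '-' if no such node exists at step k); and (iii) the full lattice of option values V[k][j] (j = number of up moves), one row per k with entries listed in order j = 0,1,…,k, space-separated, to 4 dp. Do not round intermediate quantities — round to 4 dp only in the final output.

Δt=0.24320  u=1.12954  d=0.88532  q=0.56223  discount=0.97787
step 5 (expiry): payoffs max(K−S,0) = 77.2498 59.7908 37.5156 9.0956 0.0000 0.0000
step 4: (k=4,j=0): S=71.4887, (K−S)⁺=69.0513, hold=65.9417 ⇒ V=69.0513 exercise | (k=4,j=1): S=91.2093, (K−S)⁺=49.3307, hold=46.2211 ⇒ V=49.3307 exercise | (k=4,j=2): S=116.3700, (K−S)⁺=24.1700, hold=21.0604 ⇒ V=24.1700 exercise | (k=4,j=3): S=148.4714, (K−S)⁺=0.0000, hold=3.8937 ⇒ V=3.8937 continue | (k=4,j=4): S=189.4282, (K−S)⁺=0.0000, hold=0.0000 ⇒ V=0.0000 continue  boundary S*=116.3700
step 3: (k=3,j=0): S=80.7492, (K−S)⁺=59.7908, hold=56.6812 ⇒ V=59.7908 exercise | (k=3,j=1): S=103.0244, (K−S)⁺=37.5156, hold=34.4060 ⇒ V=37.5156 exercise | (k=3,j=2): S=131.4444, (K−S)⁺=9.0956, hold=12.4874 ⇒ V=12.4874 continue | (k=3,j=3): S=167.7041, (K−S)⁺=0.0000, hold=1.6668 ⇒ V=1.6668 continue  boundary S*=103.0244
step 2: (k=2,j=0): S=91.2093, (K−S)⁺=49.3307, hold=46.2211 ⇒ V=49.3307 exercise | (k=2,j=1): S=116.3700, (K−S)⁺=24.1700, hold=22.9252 ⇒ V=24.1700 exercise | (k=2,j=2): S=148.4714, (K−S)⁺=0.0000, hold=6.2620 ⇒ V=6.2620 continue  boundary S*=116.3700
step 1: (k=1,j=0): S=103.0244, (K−S)⁺=37.5156, hold=34.4060 ⇒ V=37.5156 exercise | (k=1,j=1): S=131.4444, (K−S)⁺=9.0956, hold=13.7895 ⇒ V=13.7895 continue  boundary S*=103.0244
step 0: (k=0,j=0): S=116.3700, (K−S)⁺=24.1700, hold=23.6411 ⇒ V=24.1700 exercise  boundary S*=116.3700

price = 24.1700
boundary = 116.3700 103.0244 116.3700 103.0244 116.3700
tree:
24.1700
37.5156 13.7895
49.3307 24.1700 6.2620
59.7908 37.5156 12.4874 1.6668
69.0513 49.3307 24.1700 3.8937 0.0000
77.2498 59.7908 37.5156 9.0956 0.0000 0.0000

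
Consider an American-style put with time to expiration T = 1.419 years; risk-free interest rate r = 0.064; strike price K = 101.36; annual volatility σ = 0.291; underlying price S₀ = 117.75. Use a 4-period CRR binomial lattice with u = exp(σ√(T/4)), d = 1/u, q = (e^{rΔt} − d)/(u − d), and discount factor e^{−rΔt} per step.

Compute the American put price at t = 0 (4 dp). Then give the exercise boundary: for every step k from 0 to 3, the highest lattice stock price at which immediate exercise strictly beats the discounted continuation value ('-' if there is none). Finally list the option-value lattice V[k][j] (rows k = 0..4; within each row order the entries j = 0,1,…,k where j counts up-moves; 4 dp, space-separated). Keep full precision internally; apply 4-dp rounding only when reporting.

price = 6.0039
boundary = - - - 70.0071
tree:
6.0039
10.8536 1.8390
18.9452 3.9414 0.0000
31.3529 8.4472 0.0000 0.0000
42.4933 18.1041 0.0000 0.0000 0.0000

Δt=0.35475  u=1.18925  d=0.84087  q=0.52269  discount=0.97755
step 4 (expiry): payoffs max(K−S,0) = 42.4933 18.1041 0.0000 0.0000 0.0000
step 3: (k=3,j=0): S=70.0071, (K−S)⁺=31.3529, hold=29.0775 ⇒ V=31.3529 exercise | (k=3,j=1): S=99.0120, (K−S)⁺=2.3480, hold=8.4472 ⇒ V=8.4472 continue | (k=3,j=2): S=140.0341, (K−S)⁺=0.0000, hold=0.0000 ⇒ V=0.0000 continue | (k=3,j=3): S=198.0521, (K−S)⁺=0.0000, hold=0.0000 ⇒ V=0.0000 continue  boundary S*=70.0071
step 2: (k=2,j=0): S=83.2559, (K−S)⁺=18.1041, hold=18.9452 ⇒ V=18.9452 continue | (k=2,j=1): S=117.7500, (K−S)⁺=0.0000, hold=3.9414 ⇒ V=3.9414 continue | (k=2,j=2): S=166.5354, (K−S)⁺=0.0000, hold=0.0000 ⇒ V=0.0000 continue  boundary S*=-
step 1: (k=1,j=0): S=99.0120, (K−S)⁺=2.3480, hold=10.8536 ⇒ V=10.8536 continue | (k=1,j=1): S=140.0341, (K−S)⁺=0.0000, hold=1.8390 ⇒ V=1.8390 continue  boundary S*=-
step 0: (k=0,j=0): S=117.7500, (K−S)⁺=0.0000, hold=6.0039 ⇒ V=6.0039 continue  boundary S*=-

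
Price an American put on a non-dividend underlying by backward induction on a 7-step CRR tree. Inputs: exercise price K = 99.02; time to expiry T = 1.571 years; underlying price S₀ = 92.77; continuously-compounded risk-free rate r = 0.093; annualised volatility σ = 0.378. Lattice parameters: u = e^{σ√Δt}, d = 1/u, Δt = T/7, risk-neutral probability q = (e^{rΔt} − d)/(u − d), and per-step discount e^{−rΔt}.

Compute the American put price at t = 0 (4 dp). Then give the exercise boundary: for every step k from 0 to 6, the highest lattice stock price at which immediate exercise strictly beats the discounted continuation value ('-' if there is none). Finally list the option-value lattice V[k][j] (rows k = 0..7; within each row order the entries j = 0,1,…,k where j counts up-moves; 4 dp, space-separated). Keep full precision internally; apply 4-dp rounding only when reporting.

price = 15.6525
boundary = - - 64.8435 54.2121 64.8435 77.5599 64.8435
tree:
15.6525
23.5164 8.8571
34.1765 14.3992 3.9789
44.8079 22.6427 7.1933 1.1020
53.6963 34.1765 12.6633 2.3150 0.0000
61.1274 44.8079 21.4601 4.8630 0.0000 0.0000
67.3401 53.6963 34.1765 10.2157 0.0000 0.0000 0.0000
72.5342 61.1274 44.8079 21.4601 0.0000 0.0000 0.0000 0.0000

Δt=0.22443  u=1.19611  d=0.83604  q=0.51393  discount=0.97934
step 7 (expiry): payoffs max(K−S,0) = 72.5342 61.1274 44.8079 21.4601 0.0000 0.0000 0.0000 0.0000
step 6: (k=6,j=0): S=31.6799, (K−S)⁺=67.3401, hold=65.2948 ⇒ V=67.3401 exercise | (k=6,j=1): S=45.3237, (K−S)⁺=53.6963, hold=51.6510 ⇒ V=53.6963 exercise | (k=6,j=2): S=64.8435, (K−S)⁺=34.1765, hold=32.1312 ⇒ V=34.1765 exercise | (k=6,j=3): S=92.7700, (K−S)⁺=6.2500, hold=10.2157 ⇒ V=10.2157 continue | (k=6,j=4): S=132.7238, (K−S)⁺=0.0000, hold=0.0000 ⇒ V=0.0000 continue | (k=6,j=5): S=189.8846, (K−S)⁺=0.0000, hold=0.0000 ⇒ V=0.0000 continue | (k=6,j=6): S=271.6632, (K−S)⁺=0.0000, hold=0.0000 ⇒ V=0.0000 continue  boundary S*=64.8435
step 5: (k=5,j=0): S=37.8926, (K−S)⁺=61.1274, hold=59.0821 ⇒ V=61.1274 exercise | (k=5,j=1): S=54.2121, (K−S)⁺=44.8079, hold=42.7626 ⇒ V=44.8079 exercise | (k=5,j=2): S=77.5599, (K−S)⁺=21.4601, hold=21.4108 ⇒ V=21.4601 exercise | (k=5,j=3): S=110.9630, (K−S)⁺=0.0000, hold=4.8630 ⇒ V=4.8630 continue | (k=5,j=4): S=158.7520, (K−S)⁺=0.0000, hold=0.0000 ⇒ V=0.0000 continue | (k=5,j=5): S=227.1226, (K−S)⁺=0.0000, hold=0.0000 ⇒ V=0.0000 continue  boundary S*=77.5599
step 4: (k=4,j=0): S=45.3237, (K−S)⁺=53.6963, hold=51.6510 ⇒ V=53.6963 exercise | (k=4,j=1): S=64.8435, (K−S)⁺=34.1765, hold=32.1312 ⇒ V=34.1765 exercise | (k=4,j=2): S=92.7700, (K−S)⁺=6.2500, hold=12.6633 ⇒ V=12.6633 continue | (k=4,j=3): S=132.7238, (K−S)⁺=0.0000, hold=2.3150 ⇒ V=2.3150 continue | (k=4,j=4): S=189.8846, (K−S)⁺=0.0000, hold=0.0000 ⇒ V=0.0000 continue  boundary S*=64.8435
step 3: (k=3,j=0): S=54.2121, (K−S)⁺=44.8079, hold=42.7626 ⇒ V=44.8079 exercise | (k=3,j=1): S=77.5599, (K−S)⁺=21.4601, hold=22.6427 ⇒ V=22.6427 continue | (k=3,j=2): S=110.9630, (K−S)⁺=0.0000, hold=7.1933 ⇒ V=7.1933 continue | (k=3,j=3): S=158.7520, (K−S)⁺=0.0000, hold=1.1020 ⇒ V=1.1020 continue  boundary S*=54.2121
step 2: (k=2,j=0): S=64.8435, (K−S)⁺=34.1765, hold=32.7264 ⇒ V=34.1765 exercise | (k=2,j=1): S=92.7700, (K−S)⁺=6.2500, hold=14.3992 ⇒ V=14.3992 continue | (k=2,j=2): S=132.7238, (K−S)⁺=0.0000, hold=3.9789 ⇒ V=3.9789 continue  boundary S*=64.8435
step 1: (k=1,j=0): S=77.5599, (K−S)⁺=21.4601, hold=23.5164 ⇒ V=23.5164 continue | (k=1,j=1): S=110.9630, (K−S)⁺=0.0000, hold=8.8571 ⇒ V=8.8571 continue  boundary S*=-
step 0: (k=0,j=0): S=92.7700, (K−S)⁺=6.2500, hold=15.6525 ⇒ V=15.6525 continue  boundary S*=-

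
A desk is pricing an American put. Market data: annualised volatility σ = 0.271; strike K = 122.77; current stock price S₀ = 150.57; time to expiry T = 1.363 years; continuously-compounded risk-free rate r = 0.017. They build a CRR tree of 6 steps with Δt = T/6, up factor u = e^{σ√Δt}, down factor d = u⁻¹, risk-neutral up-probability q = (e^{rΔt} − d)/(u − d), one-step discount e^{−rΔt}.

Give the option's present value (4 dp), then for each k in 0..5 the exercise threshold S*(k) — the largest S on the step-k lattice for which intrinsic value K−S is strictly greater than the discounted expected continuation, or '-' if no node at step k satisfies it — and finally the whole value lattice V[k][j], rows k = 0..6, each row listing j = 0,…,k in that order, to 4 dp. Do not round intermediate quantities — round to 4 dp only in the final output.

params: Δt=0.22717 u=1.13788 d=0.87883 q=0.48269 e^(-rΔt)=0.99615
t_6 payoffs: 53.4007 32.9532 6.4785 0.0000 0.0000 0.0000 0.0000
t_5: node(5,0) S=78.9337 payoff=43.8363 vs cont=43.3631 → 43.8363 [stop]  node(5,1) S=102.2004 payoff=20.5696 vs cont=20.0964 → 20.5696 [stop]  node(5,2) S=132.3254 payoff=0.0000 vs cont=3.3385 → 3.3385 [wait]  node(5,3) S=171.3301 payoff=0.0000 vs cont=0.0000 → 0.0000 [wait]  node(5,4) S=221.8320 payoff=0.0000 vs cont=0.0000 → 0.0000 [wait]  node(5,5) S=287.2199 payoff=0.0000 vs cont=0.0000 → 0.0000 [wait]  ⇒ S*(5)=102.2004
t_4: node(4,0) S=89.8168 payoff=32.9532 vs cont=32.4800 → 32.9532 [stop]  node(4,1) S=116.2915 payoff=6.4785 vs cont=12.2051 → 12.2051 [wait]  node(4,2) S=150.5700 payoff=0.0000 vs cont=1.7204 → 1.7204 [wait]  node(4,3) S=194.9525 payoff=0.0000 vs cont=0.0000 → 0.0000 [wait]  node(4,4) S=252.4174 payoff=0.0000 vs cont=0.0000 → 0.0000 [wait]  ⇒ S*(4)=89.8168
t_3: node(3,0) S=102.2004 payoff=20.5696 vs cont=22.8499 → 22.8499 [wait]  node(3,1) S=132.3254 payoff=0.0000 vs cont=7.1167 → 7.1167 [wait]  node(3,2) S=171.3301 payoff=0.0000 vs cont=0.8865 → 0.8865 [wait]  node(3,3) S=221.8320 payoff=0.0000 vs cont=0.0000 → 0.0000 [wait]  ⇒ S*(3)=-
t_2: node(2,0) S=116.2915 payoff=6.4785 vs cont=15.1968 → 15.1968 [wait]  node(2,1) S=150.5700 payoff=0.0000 vs cont=4.0936 → 4.0936 [wait]  node(2,2) S=194.9525 payoff=0.0000 vs cont=0.4568 → 0.4568 [wait]  ⇒ S*(2)=-
t_1: node(1,0) S=132.3254 payoff=0.0000 vs cont=9.7995 → 9.7995 [wait]  node(1,1) S=171.3301 payoff=0.0000 vs cont=2.3292 → 2.3292 [wait]  ⇒ S*(1)=-
t_0: node(0,0) S=150.5700 payoff=0.0000 vs cont=6.1697 → 6.1697 [wait]  ⇒ S*(0)=-

price = 6.1697
boundary = - - - - 89.8168 102.2004
tree:
6.1697
9.7995 2.3292
15.1968 4.0936 0.4568
22.8499 7.1167 0.8865 0.0000
32.9532 12.2051 1.7204 0.0000 0.0000
43.8363 20.5696 3.3385 0.0000 0.0000 0.0000
53.4007 32.9532 6.4785 0.0000 0.0000 0.0000 0.0000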